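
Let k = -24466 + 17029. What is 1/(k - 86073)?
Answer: -1/93510 ≈ -1.0694e-5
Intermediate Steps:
k = -7437
1/(k - 86073) = 1/(-7437 - 86073) = 1/(-93510) = -1/93510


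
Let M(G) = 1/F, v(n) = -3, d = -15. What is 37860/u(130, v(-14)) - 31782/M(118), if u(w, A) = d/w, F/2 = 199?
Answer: -12977356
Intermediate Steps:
F = 398 (F = 2*199 = 398)
u(w, A) = -15/w
M(G) = 1/398
37860/u(130, v(-14)) - 31782/M(118) = 37860/((-15/130)) - 31782/1/398 = 37860/((-15*1/130)) - 31782*398 = 37860/(-3/26) - 12649236 = 37860*(-26/3) - 12649236 = -328120 - 12649236 = -12977356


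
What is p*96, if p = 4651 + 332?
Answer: 478368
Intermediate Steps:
p = 4983
p*96 = 4983*96 = 478368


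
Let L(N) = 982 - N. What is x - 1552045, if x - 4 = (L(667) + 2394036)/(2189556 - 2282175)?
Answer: -15972319970/10291 ≈ -1.5521e+6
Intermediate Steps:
x = -224875/10291 (x = 4 + ((982 - 1*667) + 2394036)/(2189556 - 2282175) = 4 + ((982 - 667) + 2394036)/(-92619) = 4 + (315 + 2394036)*(-1/92619) = 4 + 2394351*(-1/92619) = 4 - 266039/10291 = -224875/10291 ≈ -21.852)
x - 1552045 = -224875/10291 - 1552045 = -15972319970/10291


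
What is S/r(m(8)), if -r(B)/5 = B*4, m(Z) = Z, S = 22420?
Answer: -1121/8 ≈ -140.13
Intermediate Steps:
r(B) = -20*B (r(B) = -5*B*4 = -20*B)
S/r(m(8)) = 22420/((-20*8)) = 22420/(-160) = 22420*(-1/160) = -1121/8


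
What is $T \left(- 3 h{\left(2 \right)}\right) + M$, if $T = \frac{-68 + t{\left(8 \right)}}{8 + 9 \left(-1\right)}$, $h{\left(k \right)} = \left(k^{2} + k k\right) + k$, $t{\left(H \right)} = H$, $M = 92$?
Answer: $-1708$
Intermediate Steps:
$h{\left(k \right)} = k + 2 k^{2}$ ($h{\left(k \right)} = \left(k^{2} + k^{2}\right) + k = 2 k^{2} + k = k + 2 k^{2}$)
$T = 60$ ($T = \frac{-68 + 8}{8 + 9 \left(-1\right)} = - \frac{60}{8 - 9} = - \frac{60}{-1} = \left(-60\right) \left(-1\right) = 60$)
$T \left(- 3 h{\left(2 \right)}\right) + M = 60 \left(- 3 \cdot 2 \left(1 + 2 \cdot 2\right)\right) + 92 = 60 \left(- 3 \cdot 2 \left(1 + 4\right)\right) + 92 = 60 \left(- 3 \cdot 2 \cdot 5\right) + 92 = 60 \left(\left(-3\right) 10\right) + 92 = 60 \left(-30\right) + 92 = -1800 + 92 = -1708$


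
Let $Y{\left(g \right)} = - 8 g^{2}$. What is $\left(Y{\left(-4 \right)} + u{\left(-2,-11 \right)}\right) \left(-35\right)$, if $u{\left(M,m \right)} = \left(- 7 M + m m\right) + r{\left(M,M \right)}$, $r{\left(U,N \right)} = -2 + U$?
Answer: $-105$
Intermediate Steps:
$u{\left(M,m \right)} = -2 + m^{2} - 6 M$ ($u{\left(M,m \right)} = \left(- 7 M + m m\right) + \left(-2 + M\right) = \left(- 7 M + m^{2}\right) + \left(-2 + M\right) = \left(m^{2} - 7 M\right) + \left(-2 + M\right) = -2 + m^{2} - 6 M$)
$\left(Y{\left(-4 \right)} + u{\left(-2,-11 \right)}\right) \left(-35\right) = \left(- 8 \left(-4\right)^{2} - \left(-10 - 121\right)\right) \left(-35\right) = \left(\left(-8\right) 16 + \left(-2 + 121 + 12\right)\right) \left(-35\right) = \left(-128 + 131\right) \left(-35\right) = 3 \left(-35\right) = -105$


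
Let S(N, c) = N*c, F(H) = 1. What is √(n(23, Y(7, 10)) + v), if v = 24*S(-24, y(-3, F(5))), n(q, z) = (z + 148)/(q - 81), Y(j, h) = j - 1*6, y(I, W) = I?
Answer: 5*√232174/58 ≈ 41.538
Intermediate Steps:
Y(j, h) = -6 + j (Y(j, h) = j - 6 = -6 + j)
n(q, z) = (148 + z)/(-81 + q)
v = 1728 (v = 24*(-24*(-3)) = 24*72 = 1728)
√(n(23, Y(7, 10)) + v) = √((148 + (-6 + 7))/(-81 + 23) + 1728) = √((148 + 1)/(-58) + 1728) = √(-1/58*149 + 1728) = √(-149/58 + 1728) = √(100075/58) = 5*√232174/58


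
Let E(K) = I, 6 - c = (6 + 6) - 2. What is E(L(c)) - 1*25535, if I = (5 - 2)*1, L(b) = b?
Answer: -25532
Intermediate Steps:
c = -4 (c = 6 - ((6 + 6) - 2) = 6 - (12 - 2) = 6 - 1*10 = 6 - 10 = -4)
I = 3 (I = 3*1 = 3)
E(K) = 3
E(L(c)) - 1*25535 = 3 - 1*25535 = 3 - 25535 = -25532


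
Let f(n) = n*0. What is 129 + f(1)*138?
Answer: 129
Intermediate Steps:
f(n) = 0
129 + f(1)*138 = 129 + 0*138 = 129 + 0 = 129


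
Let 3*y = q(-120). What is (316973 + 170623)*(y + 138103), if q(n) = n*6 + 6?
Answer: 67222422540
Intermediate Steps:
q(n) = 6 + 6*n (q(n) = 6*n + 6 = 6 + 6*n)
y = -238 (y = (6 + 6*(-120))/3 = (6 - 720)/3 = (1/3)*(-714) = -238)
(316973 + 170623)*(y + 138103) = (316973 + 170623)*(-238 + 138103) = 487596*137865 = 67222422540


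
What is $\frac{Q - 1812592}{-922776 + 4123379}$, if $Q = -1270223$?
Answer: $- \frac{3082815}{3200603} \approx -0.9632$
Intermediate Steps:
$\frac{Q - 1812592}{-922776 + 4123379} = \frac{-1270223 - 1812592}{-922776 + 4123379} = - \frac{3082815}{3200603}$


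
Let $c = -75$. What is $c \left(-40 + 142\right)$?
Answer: $-7650$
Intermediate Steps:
$c \left(-40 + 142\right) = - 75 \left(-40 + 142\right) = \left(-75\right) 102 = -7650$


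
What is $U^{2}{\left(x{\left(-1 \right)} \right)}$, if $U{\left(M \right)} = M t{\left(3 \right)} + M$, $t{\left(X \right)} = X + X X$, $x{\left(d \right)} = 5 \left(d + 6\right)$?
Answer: $105625$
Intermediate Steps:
$x{\left(d \right)} = 30 + 5 d$ ($x{\left(d \right)} = 5 \left(6 + d\right) = 30 + 5 d$)
$t{\left(X \right)} = X + X^{2}$
$U{\left(M \right)} = 13 M$ ($U{\left(M \right)} = M 3 \left(1 + 3\right) + M = M 3 \cdot 4 + M = M 12 + M = 12 M + M = 13 M$)
$U^{2}{\left(x{\left(-1 \right)} \right)} = \left(13 \left(30 + 5 \left(-1\right)\right)\right)^{2} = \left(13 \left(30 - 5\right)\right)^{2} = \left(13 \cdot 25\right)^{2} = 325^{2} = 105625$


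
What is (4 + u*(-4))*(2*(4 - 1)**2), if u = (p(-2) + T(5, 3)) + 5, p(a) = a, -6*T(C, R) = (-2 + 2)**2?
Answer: -144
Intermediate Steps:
T(C, R) = 0 (T(C, R) = -(-2 + 2)**2/6 = -1/6*0**2 = -1/6*0 = 0)
u = 3 (u = (-2 + 0) + 5 = -2 + 5 = 3)
(4 + u*(-4))*(2*(4 - 1)**2) = (4 + 3*(-4))*(2*(4 - 1)**2) = (4 - 12)*(2*3**2) = -16*9 = -8*18 = -144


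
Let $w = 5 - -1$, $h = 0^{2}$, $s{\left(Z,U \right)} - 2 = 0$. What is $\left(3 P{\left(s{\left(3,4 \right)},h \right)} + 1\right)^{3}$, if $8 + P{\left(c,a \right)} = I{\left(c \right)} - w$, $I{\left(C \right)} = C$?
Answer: $-42875$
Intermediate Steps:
$s{\left(Z,U \right)} = 2$ ($s{\left(Z,U \right)} = 2 + 0 = 2$)
$h = 0$
$w = 6$ ($w = 5 + 1 = 6$)
$P{\left(c,a \right)} = -14 + c$ ($P{\left(c,a \right)} = -8 + \left(c - 6\right) = -8 + \left(-6 + c\right) = -14 + c$)
$\left(3 P{\left(s{\left(3,4 \right)},h \right)} + 1\right)^{3} = \left(3 \left(-14 + 2\right) + 1\right)^{3} = \left(3 \left(-12\right) + 1\right)^{3} = \left(-36 + 1\right)^{3} = \left(-35\right)^{3} = -42875$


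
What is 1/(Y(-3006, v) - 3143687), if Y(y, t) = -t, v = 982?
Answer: -1/3144669 ≈ -3.1800e-7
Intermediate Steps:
1/(Y(-3006, v) - 3143687) = 1/(-1*982 - 3143687) = 1/(-982 - 3143687) = 1/(-3144669) = -1/3144669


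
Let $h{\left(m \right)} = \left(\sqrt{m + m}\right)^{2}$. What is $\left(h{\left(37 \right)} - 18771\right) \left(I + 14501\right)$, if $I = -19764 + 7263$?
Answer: $-37394000$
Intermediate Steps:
$I = -12501$
$h{\left(m \right)} = 2 m$ ($h{\left(m \right)} = \left(\sqrt{2 m}\right)^{2} = \left(\sqrt{2} \sqrt{m}\right)^{2} = 2 m$)
$\left(h{\left(37 \right)} - 18771\right) \left(I + 14501\right) = \left(2 \cdot 37 - 18771\right) \left(-12501 + 14501\right) = \left(74 - 18771\right) 2000 = \left(-18697\right) 2000 = -37394000$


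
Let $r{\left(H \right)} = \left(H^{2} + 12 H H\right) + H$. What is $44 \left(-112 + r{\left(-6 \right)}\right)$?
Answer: $15400$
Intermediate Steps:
$r{\left(H \right)} = H + 13 H^{2}$ ($r{\left(H \right)} = \left(H^{2} + 12 H^{2}\right) + H = 13 H^{2} + H = H + 13 H^{2}$)
$44 \left(-112 + r{\left(-6 \right)}\right) = 44 \left(-112 - 6 \left(1 + 13 \left(-6\right)\right)\right) = 44 \left(-112 - 6 \left(1 - 78\right)\right) = 44 \left(-112 - -462\right) = 44 \left(-112 + 462\right) = 44 \cdot 350 = 15400$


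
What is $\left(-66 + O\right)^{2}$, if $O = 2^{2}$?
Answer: $3844$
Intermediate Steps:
$O = 4$
$\left(-66 + O\right)^{2} = \left(-66 + 4\right)^{2} = \left(-62\right)^{2} = 3844$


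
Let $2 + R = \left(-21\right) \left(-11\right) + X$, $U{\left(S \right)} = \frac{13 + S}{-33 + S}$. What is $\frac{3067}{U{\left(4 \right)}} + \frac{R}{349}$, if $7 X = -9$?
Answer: $- \frac{217260651}{41531} \approx -5231.3$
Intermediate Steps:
$U{\left(S \right)} = \frac{13 + S}{-33 + S}$
$X = - \frac{9}{7}$ ($X = \frac{1}{7} \left(-9\right) = - \frac{9}{7} \approx -1.2857$)
$R = \frac{1594}{7}$ ($R = -2 - - \frac{1608}{7} = -2 + \left(231 - \frac{9}{7}\right) = -2 + \frac{1608}{7} = \frac{1594}{7} \approx 227.71$)
$\frac{3067}{U{\left(4 \right)}} + \frac{R}{349} = \frac{3067}{\frac{1}{-33 + 4} \left(13 + 4\right)} + \frac{1594}{7 \cdot 349} = \frac{3067}{\frac{1}{-29} \cdot 17} + \frac{1594}{7} \cdot \frac{1}{349} = \frac{3067}{\left(- \frac{1}{29}\right) 17} + \frac{1594}{2443} = \frac{3067}{- \frac{17}{29}} + \frac{1594}{2443} = 3067 \left(- \frac{29}{17}\right) + \frac{1594}{2443} = - \frac{88943}{17} + \frac{1594}{2443} = - \frac{217260651}{41531}$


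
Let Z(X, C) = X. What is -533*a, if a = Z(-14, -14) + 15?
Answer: -533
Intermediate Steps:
a = 1 (a = -14 + 15 = 1)
-533*a = -533*1 = -533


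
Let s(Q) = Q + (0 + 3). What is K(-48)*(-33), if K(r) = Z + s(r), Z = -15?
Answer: 1980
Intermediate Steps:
s(Q) = 3 + Q (s(Q) = Q + 3 = 3 + Q)
K(r) = -12 + r (K(r) = -15 + (3 + r) = -12 + r)
K(-48)*(-33) = (-12 - 48)*(-33) = -60*(-33) = 1980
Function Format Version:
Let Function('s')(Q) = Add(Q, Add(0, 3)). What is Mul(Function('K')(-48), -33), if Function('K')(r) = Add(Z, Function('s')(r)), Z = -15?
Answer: 1980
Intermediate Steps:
Function('s')(Q) = Add(3, Q) (Function('s')(Q) = Add(Q, 3) = Add(3, Q))
Function('K')(r) = Add(-12, r) (Function('K')(r) = Add(-15, Add(3, r)) = Add(-12, r))
Mul(Function('K')(-48), -33) = Mul(Add(-12, -48), -33) = Mul(-60, -33) = 1980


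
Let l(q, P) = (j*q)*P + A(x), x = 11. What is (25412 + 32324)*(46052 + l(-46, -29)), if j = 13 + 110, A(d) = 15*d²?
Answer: 12237087464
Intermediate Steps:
j = 123
l(q, P) = 1815 + 123*P*q (l(q, P) = (123*q)*P + 15*11² = 123*P*q + 15*121 = 123*P*q + 1815 = 1815 + 123*P*q)
(25412 + 32324)*(46052 + l(-46, -29)) = (25412 + 32324)*(46052 + (1815 + 123*(-29)*(-46))) = 57736*(46052 + (1815 + 164082)) = 57736*(46052 + 165897) = 57736*211949 = 12237087464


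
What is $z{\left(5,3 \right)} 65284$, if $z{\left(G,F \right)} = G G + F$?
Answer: $1827952$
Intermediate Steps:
$z{\left(G,F \right)} = F + G^{2}$ ($z{\left(G,F \right)} = G^{2} + F = F + G^{2}$)
$z{\left(5,3 \right)} 65284 = \left(3 + 5^{2}\right) 65284 = \left(3 + 25\right) 65284 = 28 \cdot 65284 = 1827952$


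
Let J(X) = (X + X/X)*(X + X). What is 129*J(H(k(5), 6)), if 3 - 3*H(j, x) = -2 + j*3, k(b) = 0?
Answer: 3440/3 ≈ 1146.7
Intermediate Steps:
H(j, x) = 5/3 - j (H(j, x) = 1 - (-2 + j*3)/3 = 1 - (-2 + 3*j)/3 = 1 + (⅔ - j) = 5/3 - j)
J(X) = 2*X*(1 + X) (J(X) = (X + 1)*(2*X) = (1 + X)*(2*X) = 2*X*(1 + X))
129*J(H(k(5), 6)) = 129*(2*(5/3 - 1*0)*(1 + (5/3 - 1*0))) = 129*(2*(5/3 + 0)*(1 + (5/3 + 0))) = 129*(2*(5/3)*(1 + 5/3)) = 129*(2*(5/3)*(8/3)) = 129*(80/9) = 3440/3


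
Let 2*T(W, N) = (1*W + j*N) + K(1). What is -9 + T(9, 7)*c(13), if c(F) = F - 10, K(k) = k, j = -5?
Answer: -93/2 ≈ -46.500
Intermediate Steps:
c(F) = -10 + F
T(W, N) = 1/2 + W/2 - 5*N/2 (T(W, N) = ((1*W - 5*N) + 1)/2 = ((W - 5*N) + 1)/2 = (1 + W - 5*N)/2 = 1/2 + W/2 - 5*N/2)
-9 + T(9, 7)*c(13) = -9 + (1/2 + (1/2)*9 - 5/2*7)*(-10 + 13) = -9 + (1/2 + 9/2 - 35/2)*3 = -9 - 25/2*3 = -9 - 75/2 = -93/2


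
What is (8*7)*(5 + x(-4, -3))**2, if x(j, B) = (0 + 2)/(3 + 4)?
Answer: 10952/7 ≈ 1564.6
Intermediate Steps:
x(j, B) = 2/7
(8*7)*(5 + x(-4, -3))**2 = (8*7)*(5 + 2/7)**2 = 56*(37/7)**2 = 56*(1369/49) = 10952/7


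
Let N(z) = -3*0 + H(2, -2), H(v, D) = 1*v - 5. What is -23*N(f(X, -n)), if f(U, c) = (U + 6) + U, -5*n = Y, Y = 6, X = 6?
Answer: 69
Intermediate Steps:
H(v, D) = -5 + v (H(v, D) = v - 5 = -5 + v)
n = -6/5 (n = -1/5*6 = -6/5 ≈ -1.2000)
f(U, c) = 6 + 2*U (f(U, c) = (6 + U) + U = 6 + 2*U)
N(z) = -3 (N(z) = -3*0 + (-5 + 2) = 0 - 3 = -3)
-23*N(f(X, -n)) = -23*(-3) = 69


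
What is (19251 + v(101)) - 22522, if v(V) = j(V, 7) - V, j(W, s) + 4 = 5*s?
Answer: -3341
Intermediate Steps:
j(W, s) = -4 + 5*s
v(V) = 31 - V (v(V) = (-4 + 5*7) - V = (-4 + 35) - V = 31 - V)
(19251 + v(101)) - 22522 = (19251 + (31 - 1*101)) - 22522 = (19251 + (31 - 101)) - 22522 = (19251 - 70) - 22522 = 19181 - 22522 = -3341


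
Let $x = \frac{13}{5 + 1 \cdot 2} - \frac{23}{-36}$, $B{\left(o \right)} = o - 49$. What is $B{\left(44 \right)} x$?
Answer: $- \frac{3145}{252} \approx -12.48$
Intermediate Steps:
$B{\left(o \right)} = -49 + o$
$x = \frac{629}{252}$ ($x = \frac{13}{5 + 2} - - \frac{23}{36} = \frac{13}{7} + \frac{23}{36} = \frac{629}{252} \approx 2.496$)
$B{\left(44 \right)} x = \left(-49 + 44\right) \frac{629}{252} = \left(-5\right) \frac{629}{252} = - \frac{3145}{252}$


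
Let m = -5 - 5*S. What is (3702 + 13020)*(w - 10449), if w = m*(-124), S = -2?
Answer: -185095818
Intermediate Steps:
m = 5 (m = -5 - 5*(-2) = -5 + 10 = 5)
w = -620 (w = 5*(-124) = -620)
(3702 + 13020)*(w - 10449) = (3702 + 13020)*(-620 - 10449) = 16722*(-11069) = -185095818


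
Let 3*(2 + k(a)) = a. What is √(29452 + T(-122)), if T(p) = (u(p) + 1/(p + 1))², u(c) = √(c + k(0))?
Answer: √(429391249 - 484*I*√31)/121 ≈ 171.25 - 0.00053738*I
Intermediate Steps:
k(a) = -2 + a/3
u(c) = √(-2 + c) (u(c) = √(c + (-2 + (⅓)*0)) = √(c + (-2 + 0)) = √(c - 2) = √(-2 + c))
T(p) = (1/(1 + p) + √(-2 + p))² (T(p) = (√(-2 + p) + 1/(p + 1))² = (√(-2 + p) + 1/(1 + p))² = (1/(1 + p) + √(-2 + p))²)
√(29452 + T(-122)) = √(29452 + (1 + √(-2 - 122) - 122*√(-2 - 122))²/(1 - 122)²) = √(29452 + (1 + √(-124) - 244*I*√31)²/(-121)²) = √(29452 + (1 + 2*I*√31 - 244*I*√31)²/14641) = √(29452 + (1 - 242*I*√31)²/14641)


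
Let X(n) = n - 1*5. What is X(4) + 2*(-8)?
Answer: -17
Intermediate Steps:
X(n) = -5 + n (X(n) = n - 5 = -5 + n)
X(4) + 2*(-8) = (-5 + 4) + 2*(-8) = -1 - 16 = -17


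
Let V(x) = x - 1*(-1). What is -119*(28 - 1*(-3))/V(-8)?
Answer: 527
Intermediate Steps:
V(x) = 1 + x (V(x) = x + 1 = 1 + x)
-119*(28 - 1*(-3))/V(-8) = -119*(28 - 1*(-3))/(1 - 8) = -119*(28 + 3)/(-7) = -3689*(-1)/7 = -119*(-31/7) = 527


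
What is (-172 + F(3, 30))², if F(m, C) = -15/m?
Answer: 31329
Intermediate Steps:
(-172 + F(3, 30))² = (-172 - 15/3)² = (-172 - 15*⅓)² = (-172 - 5)² = (-177)² = 31329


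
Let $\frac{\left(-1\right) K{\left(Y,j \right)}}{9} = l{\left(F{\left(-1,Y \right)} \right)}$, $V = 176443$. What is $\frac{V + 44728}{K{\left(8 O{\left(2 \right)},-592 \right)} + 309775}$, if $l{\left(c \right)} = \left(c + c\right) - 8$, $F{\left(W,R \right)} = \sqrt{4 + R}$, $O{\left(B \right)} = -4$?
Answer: $\frac{68529170837}{96005172481} + \frac{7962156 i \sqrt{7}}{96005172481} \approx 0.71381 + 0.00021942 i$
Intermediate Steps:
$l{\left(c \right)} = -8 + 2 c$ ($l{\left(c \right)} = 2 c - 8 = -8 + 2 c$)
$K{\left(Y,j \right)} = 72 - 18 \sqrt{4 + Y}$ ($K{\left(Y,j \right)} = - 9 \left(-8 + 2 \sqrt{4 + Y}\right) = 72 - 18 \sqrt{4 + Y}$)
$\frac{V + 44728}{K{\left(8 O{\left(2 \right)},-592 \right)} + 309775} = \frac{176443 + 44728}{\left(72 - 18 \sqrt{4 + 8 \left(-4\right)}\right) + 309775} = \frac{221171}{\left(72 - 18 \sqrt{4 - 32}\right) + 309775} = \frac{221171}{\left(72 - 18 \sqrt{-28}\right) + 309775} = \frac{221171}{\left(72 - 18 \cdot 2 i \sqrt{7}\right) + 309775} = \frac{221171}{\left(72 - 36 i \sqrt{7}\right) + 309775} = \frac{221171}{309847 - 36 i \sqrt{7}}$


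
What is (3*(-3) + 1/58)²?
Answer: 271441/3364 ≈ 80.690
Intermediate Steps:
(3*(-3) + 1/58)² = (-9 + 1/58)² = (-521/58)² = 271441/3364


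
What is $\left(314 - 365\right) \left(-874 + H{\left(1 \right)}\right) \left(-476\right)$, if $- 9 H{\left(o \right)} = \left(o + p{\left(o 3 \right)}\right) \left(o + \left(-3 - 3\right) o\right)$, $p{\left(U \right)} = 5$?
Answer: $-21136304$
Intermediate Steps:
$H{\left(o \right)} = \frac{5 o \left(5 + o\right)}{9}$ ($H{\left(o \right)} = - \frac{\left(o + 5\right) \left(o + \left(-3 - 3\right) o\right)}{9} = - \frac{\left(5 + o\right) \left(o - 6 o\right)}{9} = - \frac{\left(5 + o\right) \left(- 5 o\right)}{9} = - \frac{\left(-5\right) o \left(5 + o\right)}{9} = \frac{5 o \left(5 + o\right)}{9}$)
$\left(314 - 365\right) \left(-874 + H{\left(1 \right)}\right) \left(-476\right) = \left(314 - 365\right) \left(-874 + \frac{5}{9} \cdot 1 \left(5 + 1\right)\right) \left(-476\right) = - 51 \left(-874 + \frac{5}{9} \cdot 1 \cdot 6\right) \left(-476\right) = - 51 \left(-874 + \frac{10}{3}\right) \left(-476\right) = \left(-51\right) \left(- \frac{2612}{3}\right) \left(-476\right) = 44404 \left(-476\right) = -21136304$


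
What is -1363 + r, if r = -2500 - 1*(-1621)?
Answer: -2242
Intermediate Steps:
r = -879 (r = -2500 + 1621 = -879)
-1363 + r = -1363 - 879 = -2242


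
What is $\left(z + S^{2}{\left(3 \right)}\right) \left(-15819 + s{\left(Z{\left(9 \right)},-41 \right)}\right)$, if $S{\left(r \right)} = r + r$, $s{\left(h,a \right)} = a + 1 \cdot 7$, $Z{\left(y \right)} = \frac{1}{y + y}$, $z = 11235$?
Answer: $-178679163$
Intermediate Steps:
$Z{\left(y \right)} = \frac{1}{2 y}$
$s{\left(h,a \right)} = 7 + a$ ($s{\left(h,a \right)} = a + 7 = 7 + a$)
$S{\left(r \right)} = 2 r$
$\left(z + S^{2}{\left(3 \right)}\right) \left(-15819 + s{\left(Z{\left(9 \right)},-41 \right)}\right) = \left(11235 + \left(2 \cdot 3\right)^{2}\right) \left(-15819 + \left(7 - 41\right)\right) = \left(11235 + 6^{2}\right) \left(-15819 - 34\right) = \left(11235 + 36\right) \left(-15853\right) = 11271 \left(-15853\right) = -178679163$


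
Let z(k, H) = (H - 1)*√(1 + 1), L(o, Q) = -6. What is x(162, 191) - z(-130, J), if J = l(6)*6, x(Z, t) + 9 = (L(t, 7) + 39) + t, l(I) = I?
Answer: 215 - 35*√2 ≈ 165.50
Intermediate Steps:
x(Z, t) = 24 + t (x(Z, t) = -9 + ((-6 + 39) + t) = -9 + (33 + t) = 24 + t)
J = 36 (J = 6*6 = 36)
z(k, H) = √2*(-1 + H) (z(k, H) = (-1 + H)*√2 = √2*(-1 + H))
x(162, 191) - z(-130, J) = (24 + 191) - √2*(-1 + 36) = 215 - √2*35 = 215 - 35*√2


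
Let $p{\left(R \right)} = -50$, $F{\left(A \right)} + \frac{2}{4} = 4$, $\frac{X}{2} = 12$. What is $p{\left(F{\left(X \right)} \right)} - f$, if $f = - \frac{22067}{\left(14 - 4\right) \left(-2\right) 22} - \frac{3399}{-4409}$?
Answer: $- \frac{195786963}{1939960} \approx -100.92$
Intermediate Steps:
$X = 24$ ($X = 2 \cdot 12 = 24$)
$F{\left(A \right)} = \frac{7}{2}$ ($F{\left(A \right)} = - \frac{1}{2} + 4 = \frac{7}{2}$)
$f = \frac{98788963}{1939960}$ ($f = - \frac{22067}{10 \left(-2\right) 22} - - \frac{3399}{4409} = - \frac{22067}{\left(-20\right) 22} + \frac{3399}{4409} = - \frac{22067}{-440} + \frac{3399}{4409} = \left(-22067\right) \left(- \frac{1}{440}\right) + \frac{3399}{4409} = \frac{22067}{440} + \frac{3399}{4409} = \frac{98788963}{1939960} \approx 50.923$)
$p{\left(F{\left(X \right)} \right)} - f = -50 - \frac{98788963}{1939960} = - \frac{195786963}{1939960}$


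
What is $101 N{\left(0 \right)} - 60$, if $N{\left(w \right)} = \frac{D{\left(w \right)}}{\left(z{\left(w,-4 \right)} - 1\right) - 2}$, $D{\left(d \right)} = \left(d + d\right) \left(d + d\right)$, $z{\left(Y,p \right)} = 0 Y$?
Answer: $-60$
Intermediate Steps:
$z{\left(Y,p \right)} = 0$
$D{\left(d \right)} = 4 d^{2}$ ($D{\left(d \right)} = 2 d 2 d = 4 d^{2}$)
$N{\left(w \right)} = - \frac{4 w^{2}}{3}$ ($N{\left(w \right)} = \frac{4 w^{2}}{\left(0 - 1\right) - 2} = \frac{4 w^{2}}{-1 - 2} = \frac{4 w^{2}}{-3} = 4 w^{2} \left(- \frac{1}{3}\right) = - \frac{4 w^{2}}{3}$)
$101 N{\left(0 \right)} - 60 = 101 \left(- \frac{4 \cdot 0^{2}}{3}\right) - 60 = 101 \left(\left(- \frac{4}{3}\right) 0\right) - 60 = 101 \cdot 0 - 60 = 0 - 60 = -60$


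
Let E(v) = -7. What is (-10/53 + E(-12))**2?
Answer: 145161/2809 ≈ 51.677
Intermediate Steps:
(-10/53 + E(-12))**2 = (-10/53 - 7)**2 = (-381/53)**2 = 145161/2809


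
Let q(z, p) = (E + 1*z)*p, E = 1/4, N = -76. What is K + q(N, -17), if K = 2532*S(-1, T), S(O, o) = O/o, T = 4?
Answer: 2619/4 ≈ 654.75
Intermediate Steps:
E = ¼ ≈ 0.25000
q(z, p) = p*(¼ + z) (q(z, p) = (¼ + 1*z)*p = (¼ + z)*p = p*(¼ + z))
K = -633 (K = 2532*(-1/4) = 2532*(-1*¼) = 2532*(-¼) = -633)
K + q(N, -17) = -633 - 17*(¼ - 76) = -633 - 17*(-303/4) = -633 + 5151/4 = 2619/4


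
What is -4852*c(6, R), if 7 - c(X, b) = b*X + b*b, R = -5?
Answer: -58224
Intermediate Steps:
c(X, b) = 7 - b**2 - X*b (c(X, b) = 7 - (b*X + b*b) = 7 - (X*b + b**2) = 7 - (b**2 + X*b) = 7 + (-b**2 - X*b) = 7 - b**2 - X*b)
-4852*c(6, R) = -4852*(7 - 1*(-5)**2 - 1*6*(-5)) = -4852*(7 - 1*25 + 30) = -4852*(7 - 25 + 30) = -4852*12 = -58224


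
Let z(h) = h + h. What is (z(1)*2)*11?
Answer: 44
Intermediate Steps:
z(h) = 2*h
(z(1)*2)*11 = ((2*1)*2)*11 = (2*2)*11 = 4*11 = 44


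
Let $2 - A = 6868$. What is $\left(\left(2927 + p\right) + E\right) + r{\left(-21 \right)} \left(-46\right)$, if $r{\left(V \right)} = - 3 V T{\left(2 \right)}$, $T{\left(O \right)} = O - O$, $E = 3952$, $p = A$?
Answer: $13$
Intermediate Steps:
$A = -6866$ ($A = 2 - 6868 = -6866$)
$p = -6866$
$T{\left(O \right)} = 0$
$r{\left(V \right)} = 0$ ($r{\left(V \right)} = - 3 V 0 = 0$)
$\left(\left(2927 + p\right) + E\right) + r{\left(-21 \right)} \left(-46\right) = \left(\left(2927 - 6866\right) + 3952\right) + 0 \left(-46\right) = \left(-3939 + 3952\right) + 0 = 13 + 0 = 13$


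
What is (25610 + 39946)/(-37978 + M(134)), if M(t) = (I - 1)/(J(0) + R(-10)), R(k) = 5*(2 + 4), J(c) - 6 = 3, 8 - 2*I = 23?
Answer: -5113368/2962301 ≈ -1.7261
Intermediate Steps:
I = -15/2 (I = 4 - ½*23 = 4 - 23/2 = -15/2 ≈ -7.5000)
J(c) = 9 (J(c) = 6 + 3 = 9)
R(k) = 30 (R(k) = 5*6 = 30)
M(t) = -17/78 (M(t) = (-15/2 - 1)/(9 + 30) = -17/2/39 = -17/2*1/39 = -17/78)
(25610 + 39946)/(-37978 + M(134)) = (25610 + 39946)/(-37978 - 17/78) = 65556/(-2962301/78) = 65556*(-78/2962301) = -5113368/2962301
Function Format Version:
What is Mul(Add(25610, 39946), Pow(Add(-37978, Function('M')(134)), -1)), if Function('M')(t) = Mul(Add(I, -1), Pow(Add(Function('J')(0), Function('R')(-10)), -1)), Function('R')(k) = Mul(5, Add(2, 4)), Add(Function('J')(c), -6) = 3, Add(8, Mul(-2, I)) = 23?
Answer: Rational(-5113368, 2962301) ≈ -1.7261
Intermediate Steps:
I = Rational(-15, 2) (I = Add(4, Mul(Rational(-1, 2), 23)) = Add(4, Rational(-23, 2)) = Rational(-15, 2) ≈ -7.5000)
Function('J')(c) = 9 (Function('J')(c) = Add(6, 3) = 9)
Function('R')(k) = 30 (Function('R')(k) = Mul(5, 6) = 30)
Function('M')(t) = Rational(-17, 78) (Function('M')(t) = Mul(Add(Rational(-15, 2), -1), Pow(Add(9, 30), -1)) = Mul(Rational(-17, 2), Pow(39, -1)) = Mul(Rational(-17, 2), Rational(1, 39)) = Rational(-17, 78))
Mul(Add(25610, 39946), Pow(Add(-37978, Function('M')(134)), -1)) = Mul(Add(25610, 39946), Pow(Add(-37978, Rational(-17, 78)), -1)) = Mul(65556, Pow(Rational(-2962301, 78), -1)) = Mul(65556, Rational(-78, 2962301)) = Rational(-5113368, 2962301)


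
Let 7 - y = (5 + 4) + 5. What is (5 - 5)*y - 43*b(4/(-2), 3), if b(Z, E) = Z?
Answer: 86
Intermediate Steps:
y = -7 (y = 7 - ((5 + 4) + 5) = 7 - (9 + 5) = 7 - 1*14 = 7 - 14 = -7)
(5 - 5)*y - 43*b(4/(-2), 3) = (5 - 5)*(-7) - 172/(-2) = 0*(-7) - 172*(-1)/2 = 0 - 43*(-2) = 0 + 86 = 86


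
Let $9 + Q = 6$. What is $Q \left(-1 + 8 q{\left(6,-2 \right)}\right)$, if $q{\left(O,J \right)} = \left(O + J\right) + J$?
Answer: $-45$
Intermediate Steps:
$Q = -3$ ($Q = -9 + 6 = -3$)
$q{\left(O,J \right)} = O + 2 J$ ($q{\left(O,J \right)} = \left(J + O\right) + J = O + 2 J$)
$Q \left(-1 + 8 q{\left(6,-2 \right)}\right) = - 3 \left(-1 + 8 \left(6 + 2 \left(-2\right)\right)\right) = - 3 \left(-1 + 8 \left(6 - 4\right)\right) = - 3 \left(-1 + 8 \cdot 2\right) = - 3 \left(-1 + 16\right) = \left(-3\right) 15 = -45$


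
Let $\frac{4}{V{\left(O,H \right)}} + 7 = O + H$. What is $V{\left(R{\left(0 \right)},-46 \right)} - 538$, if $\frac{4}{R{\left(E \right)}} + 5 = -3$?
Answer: $- \frac{57574}{107} \approx -538.07$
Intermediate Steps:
$R{\left(E \right)} = - \frac{1}{2}$ ($R{\left(E \right)} = \frac{4}{-5 - 3} = \frac{4}{-8} = 4 \left(- \frac{1}{8}\right) = - \frac{1}{2}$)
$V{\left(O,H \right)} = \frac{4}{-7 + H + O}$ ($V{\left(O,H \right)} = \frac{4}{-7 + \left(O + H\right)} = \frac{4}{-7 + \left(H + O\right)} = \frac{4}{-7 + H + O}$)
$V{\left(R{\left(0 \right)},-46 \right)} - 538 = \frac{4}{-7 - 46 - \frac{1}{2}} - 538 = \frac{4}{- \frac{107}{2}} - 538 = 4 \left(- \frac{2}{107}\right) - 538 = - \frac{8}{107} - 538 = - \frac{57574}{107}$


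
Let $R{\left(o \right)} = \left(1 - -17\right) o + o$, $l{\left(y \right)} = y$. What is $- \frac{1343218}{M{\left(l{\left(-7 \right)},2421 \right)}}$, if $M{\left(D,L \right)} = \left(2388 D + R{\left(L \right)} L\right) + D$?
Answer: $- \frac{671609}{55673428} \approx -0.012063$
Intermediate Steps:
$R{\left(o \right)} = 19 o$ ($R{\left(o \right)} = \left(1 + 17\right) o + o = 18 o + o = 19 o$)
$M{\left(D,L \right)} = 19 L^{2} + 2389 D$ ($M{\left(D,L \right)} = \left(2388 D + 19 L L\right) + D = \left(2388 D + 19 L^{2}\right) + D = \left(19 L^{2} + 2388 D\right) + D = 19 L^{2} + 2389 D$)
$- \frac{1343218}{M{\left(l{\left(-7 \right)},2421 \right)}} = - \frac{1343218}{19 \cdot 2421^{2} + 2389 \left(-7\right)} = - \frac{1343218}{19 \cdot 5861241 - 16723} = - \frac{1343218}{111363579 - 16723} = - \frac{1343218}{111346856} = \left(-1343218\right) \frac{1}{111346856} = - \frac{671609}{55673428}$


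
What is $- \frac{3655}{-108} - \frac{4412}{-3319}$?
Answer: $\frac{12607441}{358452} \approx 35.172$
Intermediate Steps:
$- \frac{3655}{-108} - \frac{4412}{-3319} = \left(-3655\right) \left(- \frac{1}{108}\right) - - \frac{4412}{3319} = \frac{3655}{108} + \frac{4412}{3319} = \frac{12607441}{358452}$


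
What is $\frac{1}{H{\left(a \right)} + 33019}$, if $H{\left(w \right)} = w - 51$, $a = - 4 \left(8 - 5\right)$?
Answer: $\frac{1}{32956} \approx 3.0343 \cdot 10^{-5}$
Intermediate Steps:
$a = -12$ ($a = \left(-4\right) 3 = -12$)
$H{\left(w \right)} = -51 + w$
$\frac{1}{H{\left(a \right)} + 33019} = \frac{1}{\left(-51 - 12\right) + 33019} = \frac{1}{-63 + 33019} = \frac{1}{32956}$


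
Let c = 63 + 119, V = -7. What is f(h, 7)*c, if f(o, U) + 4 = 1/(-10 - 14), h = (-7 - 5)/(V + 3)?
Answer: -8827/12 ≈ -735.58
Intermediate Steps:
c = 182
h = 3 (h = (-7 - 5)/(-7 + 3) = -12/(-4) = -12*(-1/4) = 3)
f(o, U) = -97/24 (f(o, U) = -4 + 1/(-10 - 14) = -4 + 1/(-24) = -4 - 1/24 = -97/24)
f(h, 7)*c = -97/24*182 = -8827/12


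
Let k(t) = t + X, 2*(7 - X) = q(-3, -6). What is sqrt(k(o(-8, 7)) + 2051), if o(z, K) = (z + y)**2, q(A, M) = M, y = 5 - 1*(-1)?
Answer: sqrt(2065) ≈ 45.442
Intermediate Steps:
y = 6 (y = 5 + 1 = 6)
o(z, K) = (6 + z)**2 (o(z, K) = (z + 6)**2 = (6 + z)**2)
X = 10 (X = 7 - 1/2*(-6) = 7 + 3 = 10)
k(t) = 10 + t (k(t) = t + 10 = 10 + t)
sqrt(k(o(-8, 7)) + 2051) = sqrt((10 + (6 - 8)**2) + 2051) = sqrt((10 + (-2)**2) + 2051) = sqrt((10 + 4) + 2051) = sqrt(14 + 2051) = sqrt(2065)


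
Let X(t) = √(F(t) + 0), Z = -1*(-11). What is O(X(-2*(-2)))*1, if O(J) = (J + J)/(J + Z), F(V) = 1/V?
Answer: 2/23 ≈ 0.086957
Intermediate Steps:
Z = 11
X(t) = √(1/t) (X(t) = √(1/t + 0) = √(1/t))
O(J) = 2*J/(11 + J) (O(J) = (J + J)/(J + 11) = (2*J)/(11 + J) = 2*J/(11 + J))
O(X(-2*(-2)))*1 = (2*√(1/(-2*(-2)))/(11 + √(1/(-2*(-2)))))*1 = (2*√(1/4)/(11 + √(1/4)))*1 = (2*√(¼)/(11 + √(¼)))*1 = (2*(½)/(11 + ½))*1 = (2*(½)/(23/2))*1 = (2*(½)*(2/23))*1 = (2/23)*1 = 2/23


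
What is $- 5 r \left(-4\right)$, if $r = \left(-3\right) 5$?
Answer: $-300$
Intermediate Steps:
$r = -15$
$- 5 r \left(-4\right) = \left(-5\right) \left(-15\right) \left(-4\right) = 75 \left(-4\right) = -300$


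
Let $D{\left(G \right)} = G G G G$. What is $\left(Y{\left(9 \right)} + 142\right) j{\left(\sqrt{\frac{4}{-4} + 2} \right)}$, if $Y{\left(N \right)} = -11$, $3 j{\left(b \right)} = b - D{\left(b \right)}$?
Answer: $0$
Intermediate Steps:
$D{\left(G \right)} = G^{4}$ ($D{\left(G \right)} = G^{2} G G = G^{3} G = G^{4}$)
$j{\left(b \right)} = - \frac{b^{4}}{3} + \frac{b}{3}$ ($j{\left(b \right)} = \frac{b - b^{4}}{3} = - \frac{b^{4}}{3} + \frac{b}{3}$)
$\left(Y{\left(9 \right)} + 142\right) j{\left(\sqrt{\frac{4}{-4} + 2} \right)} = \left(-11 + 142\right) \frac{\sqrt{\frac{4}{-4} + 2} \left(1 - \left(\sqrt{\frac{4}{-4} + 2}\right)^{3}\right)}{3} = 131 \frac{\sqrt{4 \left(- \frac{1}{4}\right) + 2} \left(1 - \left(\sqrt{4 \left(- \frac{1}{4}\right) + 2}\right)^{3}\right)}{3} = 131 \frac{\sqrt{-1 + 2} \left(1 - \left(\sqrt{-1 + 2}\right)^{3}\right)}{3} = 131 \frac{\sqrt{1} \left(1 - \left(\sqrt{1}\right)^{3}\right)}{3} = 131 \cdot \frac{1}{3} \cdot 1 \left(1 - 1^{3}\right) = 131 \cdot \frac{1}{3} \cdot 1 \left(1 - 1\right) = 131 \cdot \frac{1}{3} \cdot 1 \cdot 0 = 131 \cdot 0 = 0$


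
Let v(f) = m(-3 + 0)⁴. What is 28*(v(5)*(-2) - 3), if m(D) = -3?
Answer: -4620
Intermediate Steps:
v(f) = 81 (v(f) = (-3)⁴ = 81)
28*(v(5)*(-2) - 3) = 28*(81*(-2) - 3) = 28*(-162 - 3) = 28*(-165) = -4620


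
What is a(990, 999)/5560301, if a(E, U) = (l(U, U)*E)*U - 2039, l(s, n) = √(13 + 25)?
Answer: -2039/5560301 + 989010*√38/5560301 ≈ 1.0961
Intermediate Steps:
l(s, n) = √38
a(E, U) = -2039 + E*U*√38 (a(E, U) = (√38*E)*U - 2039 = (E*√38)*U - 2039 = E*U*√38 - 2039 = -2039 + E*U*√38)
a(990, 999)/5560301 = (-2039 + 990*999*√38)/5560301 = (-2039 + 989010*√38)*(1/5560301) = -2039/5560301 + 989010*√38/5560301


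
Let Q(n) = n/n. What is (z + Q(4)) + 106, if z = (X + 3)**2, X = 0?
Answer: 116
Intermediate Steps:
Q(n) = 1
z = 9 (z = (0 + 3)**2 = 3**2 = 9)
(z + Q(4)) + 106 = (9 + 1) + 106 = 10 + 106 = 116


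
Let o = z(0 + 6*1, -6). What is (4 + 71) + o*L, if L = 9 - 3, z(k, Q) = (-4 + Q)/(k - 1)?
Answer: 63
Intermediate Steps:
z(k, Q) = (-4 + Q)/(-1 + k)
o = -2 (o = (-4 - 6)/(-1 + (0 + 6*1)) = -10/(-1 + (0 + 6)) = -10/(-1 + 6) = -10/5 = (⅕)*(-10) = -2)
L = 6
(4 + 71) + o*L = (4 + 71) - 2*6 = 75 - 12 = 63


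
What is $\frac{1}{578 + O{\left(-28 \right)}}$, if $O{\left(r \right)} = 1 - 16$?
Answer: $\frac{1}{563} \approx 0.0017762$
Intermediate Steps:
$O{\left(r \right)} = -15$ ($O{\left(r \right)} = 1 - 16 = -15$)
$\frac{1}{578 + O{\left(-28 \right)}} = \frac{1}{578 - 15} = \frac{1}{563}$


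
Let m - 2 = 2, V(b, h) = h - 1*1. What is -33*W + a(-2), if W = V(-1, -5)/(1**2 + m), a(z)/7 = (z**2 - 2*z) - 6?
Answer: 268/5 ≈ 53.600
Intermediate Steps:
a(z) = -42 - 14*z + 7*z**2 (a(z) = 7*((z**2 - 2*z) - 6) = 7*(-6 + z**2 - 2*z) = -42 - 14*z + 7*z**2)
V(b, h) = -1 + h (V(b, h) = h - 1 = -1 + h)
m = 4 (m = 2 + 2 = 4)
W = -6/5 (W = (-1 - 5)/(1**2 + 4) = -6/(1 + 4) = -6/5 ≈ -1.2000)
-33*W + a(-2) = -33*(-6/5) + (-42 - 14*(-2) + 7*(-2)**2) = 198/5 + (-42 + 28 + 7*4) = 198/5 + (-42 + 28 + 28) = 198/5 + 14 = 268/5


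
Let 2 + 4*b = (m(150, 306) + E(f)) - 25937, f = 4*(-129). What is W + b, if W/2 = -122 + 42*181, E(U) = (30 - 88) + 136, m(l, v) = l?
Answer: 34129/4 ≈ 8532.3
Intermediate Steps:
f = -516
E(U) = 78 (E(U) = -58 + 136 = 78)
b = -25711/4 (b = -½ + ((150 + 78) - 25937)/4 = -½ + (228 - 25937)/4 = -½ + (¼)*(-25709) = -½ - 25709/4 = -25711/4 ≈ -6427.8)
W = 14960 (W = 2*(-122 + 42*181) = 2*(-122 + 7602) = 2*7480 = 14960)
W + b = 14960 - 25711/4 = 34129/4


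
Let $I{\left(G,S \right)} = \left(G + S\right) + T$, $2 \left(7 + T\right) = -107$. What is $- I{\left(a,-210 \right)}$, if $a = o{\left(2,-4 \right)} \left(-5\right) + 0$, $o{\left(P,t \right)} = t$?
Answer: $\frac{501}{2} \approx 250.5$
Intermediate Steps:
$T = - \frac{121}{2}$ ($T = -7 + \frac{1}{2} \left(-107\right) = -7 - \frac{107}{2} = - \frac{121}{2} \approx -60.5$)
$a = 20$ ($a = \left(-4\right) \left(-5\right) + 0 = 20 + 0 = 20$)
$I{\left(G,S \right)} = - \frac{121}{2} + G + S$ ($I{\left(G,S \right)} = \left(G + S\right) - \frac{121}{2} = - \frac{121}{2} + G + S$)
$- I{\left(a,-210 \right)} = - (- \frac{121}{2} + 20 - 210) = \left(-1\right) \left(- \frac{501}{2}\right) = \frac{501}{2}$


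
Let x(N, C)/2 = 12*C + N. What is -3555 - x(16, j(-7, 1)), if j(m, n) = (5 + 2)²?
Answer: -4763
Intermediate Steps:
j(m, n) = 49 (j(m, n) = 7² = 49)
x(N, C) = 2*N + 24*C (x(N, C) = 2*(12*C + N) = 2*(N + 12*C) = 2*N + 24*C)
-3555 - x(16, j(-7, 1)) = -3555 - (2*16 + 24*49) = -3555 - (32 + 1176) = -3555 - 1*1208 = -3555 - 1208 = -4763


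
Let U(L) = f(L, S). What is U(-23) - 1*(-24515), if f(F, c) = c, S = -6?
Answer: 24509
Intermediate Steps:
U(L) = -6
U(-23) - 1*(-24515) = -6 - 1*(-24515) = -6 + 24515 = 24509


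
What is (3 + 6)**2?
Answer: 81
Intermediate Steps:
(3 + 6)**2 = 9**2 = 81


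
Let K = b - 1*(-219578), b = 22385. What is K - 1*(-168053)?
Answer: 410016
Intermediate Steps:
K = 241963 (K = 22385 - 1*(-219578) = 22385 + 219578 = 241963)
K - 1*(-168053) = 241963 - 1*(-168053) = 241963 + 168053 = 410016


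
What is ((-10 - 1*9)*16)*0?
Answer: 0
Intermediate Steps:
((-10 - 1*9)*16)*0 = ((-10 - 9)*16)*0 = -19*16*0 = -304*0 = 0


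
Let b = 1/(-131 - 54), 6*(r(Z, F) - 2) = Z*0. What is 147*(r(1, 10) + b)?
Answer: 54243/185 ≈ 293.21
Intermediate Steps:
r(Z, F) = 2 (r(Z, F) = 2 + (Z*0)/6 = 2 + (1/6)*0 = 2 + 0 = 2)
b = -1/185 (b = 1/(-185) = -1/185 ≈ -0.0054054)
147*(r(1, 10) + b) = 147*(2 - 1/185) = 147*(369/185) = 54243/185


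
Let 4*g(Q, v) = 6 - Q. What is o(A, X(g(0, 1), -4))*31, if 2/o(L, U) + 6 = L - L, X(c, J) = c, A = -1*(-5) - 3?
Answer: -31/3 ≈ -10.333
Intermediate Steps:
A = 2 (A = 5 - 3 = 2)
g(Q, v) = 3/2 - Q/4 (g(Q, v) = (6 - Q)/4 = 3/2 - Q/4)
o(L, U) = -⅓ (o(L, U) = 2/(-6 + (L - L)) = 2/(-6 + 0) = 2/(-6) = 2*(-⅙) = -⅓)
o(A, X(g(0, 1), -4))*31 = -⅓*31 = -31/3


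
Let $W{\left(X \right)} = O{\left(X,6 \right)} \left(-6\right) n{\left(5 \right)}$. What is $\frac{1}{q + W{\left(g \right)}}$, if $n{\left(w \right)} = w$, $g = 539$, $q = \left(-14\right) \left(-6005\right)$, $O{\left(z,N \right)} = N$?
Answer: $\frac{1}{83890} \approx 1.192 \cdot 10^{-5}$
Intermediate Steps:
$q = 84070$
$W{\left(X \right)} = -180$ ($W{\left(X \right)} = 6 \left(-6\right) 5 = \left(-36\right) 5 = -180$)
$\frac{1}{q + W{\left(g \right)}} = \frac{1}{84070 - 180} = \frac{1}{83890}$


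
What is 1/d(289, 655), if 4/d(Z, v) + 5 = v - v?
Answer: -5/4 ≈ -1.2500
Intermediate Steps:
d(Z, v) = -⅘ (d(Z, v) = 4/(-5 + (v - v)) = 4/(-5 + 0) = 4/(-5) = 4*(-⅕) = -⅘)
1/d(289, 655) = 1/(-⅘) = -5/4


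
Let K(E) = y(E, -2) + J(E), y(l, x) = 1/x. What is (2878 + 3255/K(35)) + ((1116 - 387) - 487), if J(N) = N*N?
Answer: 246690/79 ≈ 3122.7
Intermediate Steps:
J(N) = N²
K(E) = -½ + E² (K(E) = 1/(-2) + E² = -½ + E²)
(2878 + 3255/K(35)) + ((1116 - 387) - 487) = (2878 + 3255/(-½ + 35²)) + ((1116 - 387) - 487) = (2878 + 3255/(-½ + 1225)) + (729 - 487) = (2878 + 3255/(2449/2)) + 242 = (2878 + 3255*(2/2449)) + 242 = (2878 + 210/79) + 242 = 227572/79 + 242 = 246690/79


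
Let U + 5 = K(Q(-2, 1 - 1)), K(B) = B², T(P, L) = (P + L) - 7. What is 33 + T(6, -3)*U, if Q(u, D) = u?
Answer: 37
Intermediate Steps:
T(P, L) = -7 + L + P (T(P, L) = (L + P) - 7 = -7 + L + P)
U = -1 (U = -5 + (-2)² = -5 + 4 = -1)
33 + T(6, -3)*U = 33 + (-7 - 3 + 6)*(-1) = 33 - 4*(-1) = 33 + 4 = 37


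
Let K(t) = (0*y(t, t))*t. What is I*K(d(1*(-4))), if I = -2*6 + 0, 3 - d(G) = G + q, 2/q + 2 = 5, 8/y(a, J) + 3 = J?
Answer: 0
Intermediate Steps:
y(a, J) = 8/(-3 + J)
q = ⅔ (q = 2/(-2 + 5) = 2/3 = 2*(⅓) = ⅔ ≈ 0.66667)
d(G) = 7/3 - G (d(G) = 3 - (G + ⅔) = 3 - (⅔ + G) = 3 + (-⅔ - G) = 7/3 - G)
K(t) = 0 (K(t) = (0*(8/(-3 + t)))*t = 0*t = 0)
I = -12 (I = -12 + 0 = -12)
I*K(d(1*(-4))) = -12*0 = 0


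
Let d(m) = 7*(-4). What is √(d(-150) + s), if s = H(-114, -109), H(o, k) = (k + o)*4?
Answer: 2*I*√230 ≈ 30.332*I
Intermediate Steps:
H(o, k) = 4*k + 4*o
d(m) = -28
s = -892 (s = 4*(-109) + 4*(-114) = -436 - 456 = -892)
√(d(-150) + s) = √(-28 - 892) = √(-920) = 2*I*√230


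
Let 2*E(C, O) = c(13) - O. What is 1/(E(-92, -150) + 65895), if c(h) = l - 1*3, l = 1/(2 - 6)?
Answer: 8/527747 ≈ 1.5159e-5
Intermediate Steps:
l = -¼ (l = 1/(-4) = -¼ ≈ -0.25000)
c(h) = -13/4 (c(h) = -¼ - 1*3 = -¼ - 3 = -13/4)
E(C, O) = -13/8 - O/2 (E(C, O) = (-13/4 - O)/2 = -13/8 - O/2)
1/(E(-92, -150) + 65895) = 1/((-13/8 - ½*(-150)) + 65895) = 1/((-13/8 + 75) + 65895) = 1/(587/8 + 65895) = 1/(527747/8) = 8/527747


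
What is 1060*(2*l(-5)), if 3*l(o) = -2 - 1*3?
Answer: -10600/3 ≈ -3533.3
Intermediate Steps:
l(o) = -5/3 (l(o) = (-2 - 1*3)/3 = (-2 - 3)/3 = (1/3)*(-5) = -5/3)
1060*(2*l(-5)) = 1060*(2*(-5/3)) = 1060*(-10/3) = -10600/3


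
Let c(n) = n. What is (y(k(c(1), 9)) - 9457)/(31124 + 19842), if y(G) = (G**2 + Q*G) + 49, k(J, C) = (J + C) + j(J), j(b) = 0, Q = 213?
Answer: -3589/25483 ≈ -0.14084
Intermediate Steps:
k(J, C) = C + J (k(J, C) = (J + C) + 0 = (C + J) + 0 = C + J)
y(G) = 49 + G**2 + 213*G (y(G) = (G**2 + 213*G) + 49 = 49 + G**2 + 213*G)
(y(k(c(1), 9)) - 9457)/(31124 + 19842) = ((49 + (9 + 1)**2 + 213*(9 + 1)) - 9457)/(31124 + 19842) = ((49 + 10**2 + 213*10) - 9457)/50966 = ((49 + 100 + 2130) - 9457)*(1/50966) = (2279 - 9457)*(1/50966) = -7178*1/50966 = -3589/25483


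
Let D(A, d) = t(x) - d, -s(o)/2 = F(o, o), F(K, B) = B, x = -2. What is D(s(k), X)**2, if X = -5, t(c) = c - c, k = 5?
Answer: 25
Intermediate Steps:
t(c) = 0
s(o) = -2*o
D(A, d) = -d (D(A, d) = 0 - d = -d)
D(s(k), X)**2 = (-1*(-5))**2 = 5**2 = 25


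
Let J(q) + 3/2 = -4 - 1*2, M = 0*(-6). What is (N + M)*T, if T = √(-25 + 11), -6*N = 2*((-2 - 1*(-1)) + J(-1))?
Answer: 17*I*√14/6 ≈ 10.601*I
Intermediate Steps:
M = 0
J(q) = -15/2 (J(q) = -3/2 + (-4 - 1*2) = -3/2 + (-4 - 2) = -3/2 - 6 = -15/2)
N = 17/6 (N = -((-2 - 1*(-1)) - 15/2)/3 = -((-2 + 1) - 15/2)/3 = -(-1 - 15/2)/3 = -(-17)/(3*2) = -⅙*(-17) = 17/6 ≈ 2.8333)
T = I*√14 (T = √(-14) = I*√14 ≈ 3.7417*I)
(N + M)*T = (17/6 + 0)*(I*√14) = 17*(I*√14)/6 = 17*I*√14/6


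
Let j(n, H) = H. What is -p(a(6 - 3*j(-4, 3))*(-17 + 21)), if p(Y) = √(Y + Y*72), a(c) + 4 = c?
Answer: -2*I*√511 ≈ -45.211*I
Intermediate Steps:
a(c) = -4 + c
p(Y) = √73*√Y (p(Y) = √(Y + 72*Y) = √(73*Y) = √73*√Y)
-p(a(6 - 3*j(-4, 3))*(-17 + 21)) = -√73*√((-4 + (6 - 3*3))*(-17 + 21)) = -√73*√((-4 + (6 - 9))*4) = -√73*√((-4 - 3)*4) = -√73*√(-7*4) = -√73*√(-28) = -√73*2*I*√7 = -2*I*√511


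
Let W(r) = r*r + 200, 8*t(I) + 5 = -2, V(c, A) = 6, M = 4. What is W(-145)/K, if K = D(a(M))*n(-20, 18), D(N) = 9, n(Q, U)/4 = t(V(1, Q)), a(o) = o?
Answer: -14150/21 ≈ -673.81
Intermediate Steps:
t(I) = -7/8 (t(I) = -5/8 + (⅛)*(-2) = -5/8 - ¼ = -7/8)
W(r) = 200 + r² (W(r) = r² + 200 = 200 + r²)
n(Q, U) = -7/2 (n(Q, U) = 4*(-7/8) = -7/2)
K = -63/2 (K = 9*(-7/2) = -63/2 ≈ -31.500)
W(-145)/K = (200 + (-145)²)/(-63/2) = (200 + 21025)*(-2/63) = 21225*(-2/63) = -14150/21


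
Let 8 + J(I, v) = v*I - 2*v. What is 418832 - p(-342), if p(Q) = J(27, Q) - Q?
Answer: 427048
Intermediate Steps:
J(I, v) = -8 - 2*v + I*v (J(I, v) = -8 + (v*I - 2*v) = -8 + (I*v - 2*v) = -8 + (-2*v + I*v) = -8 - 2*v + I*v)
p(Q) = -8 + 24*Q (p(Q) = (-8 - 2*Q + 27*Q) - Q = (-8 + 25*Q) - Q = -8 + 24*Q)
418832 - p(-342) = 418832 - (-8 + 24*(-342)) = 418832 - (-8 - 8208) = 418832 - 1*(-8216) = 418832 + 8216 = 427048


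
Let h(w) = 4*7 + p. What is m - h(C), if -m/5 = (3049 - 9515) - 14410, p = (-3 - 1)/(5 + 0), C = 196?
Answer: 521764/5 ≈ 1.0435e+5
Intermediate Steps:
p = -⅘ (p = -4/5 = -4*⅕ = -⅘ ≈ -0.80000)
m = 104380 (m = -5*((3049 - 9515) - 14410) = -5*(-6466 - 14410) = -5*(-20876) = 104380)
h(w) = 136/5 (h(w) = 4*7 - ⅘ = 28 - ⅘ = 136/5)
m - h(C) = 104380 - 1*136/5 = 104380 - 136/5 = 521764/5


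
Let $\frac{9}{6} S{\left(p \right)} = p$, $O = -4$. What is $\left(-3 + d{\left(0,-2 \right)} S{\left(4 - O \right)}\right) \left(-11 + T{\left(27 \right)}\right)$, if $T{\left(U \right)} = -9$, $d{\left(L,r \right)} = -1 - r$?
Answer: $- \frac{140}{3} \approx -46.667$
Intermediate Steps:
$S{\left(p \right)} = \frac{2 p}{3}$
$\left(-3 + d{\left(0,-2 \right)} S{\left(4 - O \right)}\right) \left(-11 + T{\left(27 \right)}\right) = \left(-3 + \left(-1 - -2\right) \frac{2 \left(4 - -4\right)}{3}\right) \left(-11 - 9\right) = \left(-3 + \left(-1 + 2\right) \frac{2 \left(4 + 4\right)}{3}\right) \left(-20\right) = \left(-3 + 1 \cdot \frac{2}{3} \cdot 8\right) \left(-20\right) = \left(-3 + 1 \cdot \frac{16}{3}\right) \left(-20\right) = \left(-3 + \frac{16}{3}\right) \left(-20\right) = \frac{7}{3} \left(-20\right) = - \frac{140}{3}$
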